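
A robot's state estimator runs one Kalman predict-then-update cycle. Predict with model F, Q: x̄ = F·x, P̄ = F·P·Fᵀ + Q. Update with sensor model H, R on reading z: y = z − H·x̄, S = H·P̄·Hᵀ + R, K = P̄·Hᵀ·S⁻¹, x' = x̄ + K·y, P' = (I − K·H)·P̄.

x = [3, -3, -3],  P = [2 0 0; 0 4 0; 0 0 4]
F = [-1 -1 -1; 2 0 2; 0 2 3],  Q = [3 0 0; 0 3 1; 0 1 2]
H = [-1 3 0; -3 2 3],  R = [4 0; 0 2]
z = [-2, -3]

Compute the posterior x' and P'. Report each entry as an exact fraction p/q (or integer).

x' = [-171413/121720, -98283/121720, -238487/121720]
P' = [366587/121720 124437/121720 276593/121720; 124437/121720 93627/121720 60223/121720; 276593/121720 60223/121720 257507/121720]

x̄ = F·x = [3, 0, -15]
P̄ = F·P·Fᵀ + Q = [13 -12 -20; -12 27 25; -20 25 54]
y = z − H·x̄ = [1, 51]
S = H·P̄·Hᵀ + R = [332 618; 618 1517]
K = P̄·Hᵀ·S⁻¹ = [1681/121720 -5277/60860; 39111/121720 -1347/60860; -23981/121720 15797/60860]
x' = x̄ + K·y = [-171413/121720, -98283/121720, -238487/121720]
P' = (I − K·H)·P̄ = [366587/121720 124437/121720 276593/121720; 124437/121720 93627/121720 60223/121720; 276593/121720 60223/121720 257507/121720]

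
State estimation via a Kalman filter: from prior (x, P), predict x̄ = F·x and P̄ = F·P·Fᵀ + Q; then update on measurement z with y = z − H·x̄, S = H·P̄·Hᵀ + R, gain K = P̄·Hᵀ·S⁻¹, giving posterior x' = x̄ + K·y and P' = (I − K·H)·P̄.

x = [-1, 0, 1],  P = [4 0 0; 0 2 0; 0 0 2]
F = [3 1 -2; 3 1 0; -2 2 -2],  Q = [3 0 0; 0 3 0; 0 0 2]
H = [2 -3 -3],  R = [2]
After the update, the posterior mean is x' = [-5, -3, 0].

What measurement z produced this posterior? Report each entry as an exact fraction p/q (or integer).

z = [-1]

x̄ = F·x = [-5, -3, 0]
P̄ = F·P·Fᵀ + Q = [49 38 -12; 38 41 -20; -12 -20 34]
S = H·P̄·Hᵀ + R = [201]
K = P̄·Hᵀ·S⁻¹ = [20/201; 13/201; -22/67]
x' − x̄ = [0, 0, 0] = K·y
y = (KᵀK)⁻¹·Kᵀ·(x' − x̄) = [0]
z = y + H·x̄ = [0] + [-1] = [-1]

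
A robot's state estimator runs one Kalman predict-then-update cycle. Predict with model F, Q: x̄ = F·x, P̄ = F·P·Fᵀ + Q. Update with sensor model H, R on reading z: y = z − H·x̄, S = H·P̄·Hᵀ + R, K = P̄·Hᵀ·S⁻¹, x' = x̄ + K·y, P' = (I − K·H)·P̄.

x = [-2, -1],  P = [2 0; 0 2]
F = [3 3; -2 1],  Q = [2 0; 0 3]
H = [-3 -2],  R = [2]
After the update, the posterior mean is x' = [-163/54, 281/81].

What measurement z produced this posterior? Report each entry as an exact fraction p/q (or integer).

x̄ = F·x = [-9, 3]
P̄ = F·P·Fᵀ + Q = [38 -6; -6 13]
S = H·P̄·Hᵀ + R = [324]
K = P̄·Hᵀ·S⁻¹ = [-17/54; -2/81]
x' − x̄ = [323/54, 38/81] = K·y
y = (KᵀK)⁻¹·Kᵀ·(x' − x̄) = [-19]
z = y + H·x̄ = [-19] + [21] = [2]

z = [2]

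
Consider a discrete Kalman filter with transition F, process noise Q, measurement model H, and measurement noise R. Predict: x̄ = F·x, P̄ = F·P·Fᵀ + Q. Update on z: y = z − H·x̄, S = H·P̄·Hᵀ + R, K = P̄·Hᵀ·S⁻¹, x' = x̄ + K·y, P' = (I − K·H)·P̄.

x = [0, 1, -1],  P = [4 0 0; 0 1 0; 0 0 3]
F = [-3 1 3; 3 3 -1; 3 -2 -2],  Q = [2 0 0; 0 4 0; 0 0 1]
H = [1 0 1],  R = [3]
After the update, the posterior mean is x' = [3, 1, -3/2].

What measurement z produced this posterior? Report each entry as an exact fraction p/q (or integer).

z = [3]

x̄ = F·x = [-2, 4, 0]
P̄ = F·P·Fᵀ + Q = [66 -42 -56; -42 52 36; -56 36 53]
S = H·P̄·Hᵀ + R = [10]
K = P̄·Hᵀ·S⁻¹ = [1; -3/5; -3/10]
x' − x̄ = [5, -3, -3/2] = K·y
y = (KᵀK)⁻¹·Kᵀ·(x' − x̄) = [5]
z = y + H·x̄ = [5] + [-2] = [3]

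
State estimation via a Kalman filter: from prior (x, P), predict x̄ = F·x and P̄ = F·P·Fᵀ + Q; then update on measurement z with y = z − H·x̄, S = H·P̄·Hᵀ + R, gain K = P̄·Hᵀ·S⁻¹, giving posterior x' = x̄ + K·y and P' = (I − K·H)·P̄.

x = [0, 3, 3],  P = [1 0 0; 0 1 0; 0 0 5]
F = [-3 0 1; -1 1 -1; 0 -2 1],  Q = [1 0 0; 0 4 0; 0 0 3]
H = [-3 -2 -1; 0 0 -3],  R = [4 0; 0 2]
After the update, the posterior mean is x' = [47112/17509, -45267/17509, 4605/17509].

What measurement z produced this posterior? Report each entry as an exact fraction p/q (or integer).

z = [-3, -1]

x̄ = F·x = [3, 0, -3]
P̄ = F·P·Fᵀ + Q = [15 -2 5; -2 11 -7; 5 -7 12]
S = H·P̄·Hᵀ + R = [173 39; 39 110]
K = P̄·Hᵀ·S⁻¹ = [-4475/17509 -801/17509; -1809/17509 3984/17509; -26/17509 -5721/17509]
x' − x̄ = [-5415/17509, -45267/17509, 57132/17509] = K·y
y = (KᵀK)⁻¹·Kᵀ·(x' − x̄) = [3, -10]
z = y + H·x̄ = [3, -10] + [-6, 9] = [-3, -1]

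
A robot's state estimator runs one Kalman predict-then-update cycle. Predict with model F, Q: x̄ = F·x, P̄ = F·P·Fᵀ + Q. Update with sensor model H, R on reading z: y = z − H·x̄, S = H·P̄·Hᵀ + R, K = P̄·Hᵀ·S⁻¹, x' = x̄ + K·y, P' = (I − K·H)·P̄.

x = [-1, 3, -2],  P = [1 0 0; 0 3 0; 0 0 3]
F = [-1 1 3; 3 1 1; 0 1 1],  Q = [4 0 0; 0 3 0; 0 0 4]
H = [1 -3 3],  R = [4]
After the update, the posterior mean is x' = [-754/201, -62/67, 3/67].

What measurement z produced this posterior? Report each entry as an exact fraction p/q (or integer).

z = [-1]

x̄ = F·x = [-2, -2, 1]
P̄ = F·P·Fᵀ + Q = [35 9 12; 9 18 6; 12 6 10]
S = H·P̄·Hᵀ + R = [201]
K = P̄·Hᵀ·S⁻¹ = [44/201; -9/67; 8/67]
x' − x̄ = [-352/201, 72/67, -64/67] = K·y
y = (KᵀK)⁻¹·Kᵀ·(x' − x̄) = [-8]
z = y + H·x̄ = [-8] + [7] = [-1]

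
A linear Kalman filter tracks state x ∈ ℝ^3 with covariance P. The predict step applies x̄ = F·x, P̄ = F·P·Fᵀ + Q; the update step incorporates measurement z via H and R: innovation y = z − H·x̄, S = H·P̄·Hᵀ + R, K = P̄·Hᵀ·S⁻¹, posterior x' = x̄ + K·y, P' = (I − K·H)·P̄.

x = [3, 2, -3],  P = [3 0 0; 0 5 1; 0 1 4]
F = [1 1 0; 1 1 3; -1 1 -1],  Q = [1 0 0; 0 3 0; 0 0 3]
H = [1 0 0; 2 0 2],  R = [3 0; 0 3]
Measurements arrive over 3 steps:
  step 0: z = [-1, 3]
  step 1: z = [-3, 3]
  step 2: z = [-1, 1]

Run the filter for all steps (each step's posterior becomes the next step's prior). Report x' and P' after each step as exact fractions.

step 0: x' = [167/394, -3669/394, 433/394], P' = [1473/788 2907/788 -1383/788; 2907/788 31993/788 -3129/788; -1383/788 -3129/788 1857/788]
step 1: x' = [18396/177283, 564655/354566, 323181/354566], P' = [203151/177283 31857/709132 -643629/709132; 31857/709132 12773151/709132 145959/709132; -643629/709132 145959/709132 982635/709132]
step 2: x' = [3316454/21772679, 597978739/174181432, 39025613/174181432], P' = [24173202/21772679 63018165/174181432 -153160389/174181432; 63018165/174181432 21722852985/1393451456 -107873769/1393451456; -153160389/174181432 -107873769/1393451456 1899111897/1393451456]

step 0: x̄ = F·x = [5, -4, 2]
step 0: P̄ = F·P·Fᵀ + Q = [9 11 1; 11 53 -8; 1 -8 13]
step 0: y = z − H·x̄ = [-6, -11]
step 0: S = H·P̄·Hᵀ + R = [12 20; 20 99]
step 0: K = P̄·Hᵀ·S⁻¹ = [491/788 15/197; 969/788 -37/197; -461/788 79/197]
step 0: x' = x̄ + K·y = [167/394, -3669/394, 433/394]
step 0: P' = (I − K·H)·P̄ = [1473/788 2907/788 -1383/788; 2907/788 31993/788 -3129/788; -1383/788 -3129/788 1857/788]
step 1: x̄ = F·x = [-1751/197, -2203/394, -4269/394]
step 1: P̄ = F·P·Fᵀ + Q = [10017/197 6436/197 8758/197; 6436/197 31285/788 24223/788; 8758/197 24223/788 35365/788]
step 1: y = z − H·x̄ = [1160/197, 8362/197]
step 1: S = H·P̄·Hᵀ + R = [10608/197 37550/197; 37550/197 146088/197]
step 1: K = P̄·Hᵀ·S⁻¹ = [67717/177283 56325/354566; 10619/709132 29636/177283; -214543/709132 56501/177283]
step 1: x' = x̄ + K·y = [18396/177283, 564655/354566, 323181/354566]
step 1: P' = (I − K·H)·P̄ = [203151/177283 31857/709132 -643629/709132; 31857/709132 12773151/709132 145959/709132; -643629/709132 145959/709132 982635/709132]
step 2: x̄ = F·x = [601447/354566, 785495/177283, 102341/177283]
step 2: P̄ = F·P·Fᵀ + Q = [14358601/709132 12156459/709132 12458217/709132; 12156459/709132 5408640/177283 2969769/177283; 12458217/709132 2969769/177283 3763224/177283]
step 2: y = z − H·x̄ = [-956013/354566, -628846/177283]
step 2: S = H·P̄·Hᵀ + R = [16485997/709132 13408409/177283; 13408409/177283 54859780/177283]
step 2: K = P̄·Hᵀ·S⁻¹ = [8057734/21772679 13408409/87090716; 21006055/174181432 132090517/696725728; -51053463/174181432 224609595/696725728]
step 2: x' = x̄ + K·y = [3316454/21772679, 597978739/174181432, 39025613/174181432]
step 2: P' = (I − K·H)·P̄ = [24173202/21772679 63018165/174181432 -153160389/174181432; 63018165/174181432 21722852985/1393451456 -107873769/1393451456; -153160389/174181432 -107873769/1393451456 1899111897/1393451456]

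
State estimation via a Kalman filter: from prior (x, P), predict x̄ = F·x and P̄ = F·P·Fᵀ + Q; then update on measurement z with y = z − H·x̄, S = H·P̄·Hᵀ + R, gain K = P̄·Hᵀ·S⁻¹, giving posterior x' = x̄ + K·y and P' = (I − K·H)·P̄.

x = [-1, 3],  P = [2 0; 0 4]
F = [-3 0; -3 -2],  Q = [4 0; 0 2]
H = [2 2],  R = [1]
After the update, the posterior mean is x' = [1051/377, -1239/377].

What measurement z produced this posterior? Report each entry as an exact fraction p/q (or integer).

z = [-1]

x̄ = F·x = [3, -3]
P̄ = F·P·Fᵀ + Q = [22 18; 18 36]
S = H·P̄·Hᵀ + R = [377]
K = P̄·Hᵀ·S⁻¹ = [80/377; 108/377]
x' − x̄ = [-80/377, -108/377] = K·y
y = (KᵀK)⁻¹·Kᵀ·(x' − x̄) = [-1]
z = y + H·x̄ = [-1] + [0] = [-1]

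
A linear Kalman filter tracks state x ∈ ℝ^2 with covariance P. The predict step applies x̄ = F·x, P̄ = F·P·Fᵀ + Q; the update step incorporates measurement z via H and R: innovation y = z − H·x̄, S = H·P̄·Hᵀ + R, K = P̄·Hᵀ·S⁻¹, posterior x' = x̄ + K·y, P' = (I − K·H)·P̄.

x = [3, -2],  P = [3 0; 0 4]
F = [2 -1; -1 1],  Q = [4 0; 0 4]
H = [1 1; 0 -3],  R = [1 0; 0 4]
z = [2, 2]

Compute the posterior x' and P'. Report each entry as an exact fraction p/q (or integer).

x̄ = F·x = [8, -5]
P̄ = F·P·Fᵀ + Q = [20 -10; -10 11]
y = z − H·x̄ = [-1, -13]
S = H·P̄·Hᵀ + R = [12 -3; -3 103]
K = P̄·Hᵀ·S⁻¹ = [1120/1227 130/409; 4/1227 -131/409]
x' = x̄ + K·y = [3626/1227, -1030/1227]
P' = (I − K·H)·P̄ = [1640/1227 -520/1227; -520/1227 524/1227]

x' = [3626/1227, -1030/1227]
P' = [1640/1227 -520/1227; -520/1227 524/1227]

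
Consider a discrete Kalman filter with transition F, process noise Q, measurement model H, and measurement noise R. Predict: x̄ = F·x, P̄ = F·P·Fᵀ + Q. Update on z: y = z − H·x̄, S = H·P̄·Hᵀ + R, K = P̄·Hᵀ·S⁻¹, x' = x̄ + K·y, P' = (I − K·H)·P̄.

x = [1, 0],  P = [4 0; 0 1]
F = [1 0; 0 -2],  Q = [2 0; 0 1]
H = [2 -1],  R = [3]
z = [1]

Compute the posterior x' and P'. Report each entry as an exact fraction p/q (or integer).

x̄ = F·x = [1, 0]
P̄ = F·P·Fᵀ + Q = [6 0; 0 5]
y = z − H·x̄ = [-1]
S = H·P̄·Hᵀ + R = [32]
K = P̄·Hᵀ·S⁻¹ = [3/8; -5/32]
x' = x̄ + K·y = [5/8, 5/32]
P' = (I − K·H)·P̄ = [3/2 15/8; 15/8 135/32]

x' = [5/8, 5/32]
P' = [3/2 15/8; 15/8 135/32]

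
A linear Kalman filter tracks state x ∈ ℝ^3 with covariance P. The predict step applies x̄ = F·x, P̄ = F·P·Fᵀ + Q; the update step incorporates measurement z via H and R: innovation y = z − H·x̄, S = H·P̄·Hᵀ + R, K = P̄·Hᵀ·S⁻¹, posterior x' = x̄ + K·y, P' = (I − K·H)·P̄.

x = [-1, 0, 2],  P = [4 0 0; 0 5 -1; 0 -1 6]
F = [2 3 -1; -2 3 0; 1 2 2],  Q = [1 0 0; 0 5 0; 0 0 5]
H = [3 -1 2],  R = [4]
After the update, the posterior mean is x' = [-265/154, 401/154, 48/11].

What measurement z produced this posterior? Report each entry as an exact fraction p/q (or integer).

z = [1]

x̄ = F·x = [-4, 2, 3]
P̄ = F·P·Fᵀ + Q = [74 32 22; 32 66 16; 22 16 45]
S = H·P̄·Hᵀ + R = [924]
K = P̄·Hᵀ·S⁻¹ = [39/154; 31/462; 5/33]
x' − x̄ = [351/154, 93/154, 15/11] = K·y
y = (KᵀK)⁻¹·Kᵀ·(x' − x̄) = [9]
z = y + H·x̄ = [9] + [-8] = [1]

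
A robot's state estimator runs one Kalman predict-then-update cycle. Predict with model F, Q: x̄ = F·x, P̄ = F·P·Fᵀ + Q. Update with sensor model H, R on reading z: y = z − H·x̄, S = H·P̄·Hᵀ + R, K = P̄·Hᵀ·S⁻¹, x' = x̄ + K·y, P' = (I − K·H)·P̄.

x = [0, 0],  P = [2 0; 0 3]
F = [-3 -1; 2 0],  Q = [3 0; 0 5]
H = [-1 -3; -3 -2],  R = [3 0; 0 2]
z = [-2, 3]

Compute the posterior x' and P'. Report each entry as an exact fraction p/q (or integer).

x' = [-146/81, 599/486]
P' = [16/27 -38/81; -38/81 275/486]

x̄ = F·x = [0, 0]
P̄ = F·P·Fᵀ + Q = [24 -12; -12 13]
y = z − H·x̄ = [-2, 3]
S = H·P̄·Hᵀ + R = [72 18; 18 126]
K = P̄·Hᵀ·S⁻¹ = [22/81 -34/81; -199/486 67/486]
x' = x̄ + K·y = [-146/81, 599/486]
P' = (I − K·H)·P̄ = [16/27 -38/81; -38/81 275/486]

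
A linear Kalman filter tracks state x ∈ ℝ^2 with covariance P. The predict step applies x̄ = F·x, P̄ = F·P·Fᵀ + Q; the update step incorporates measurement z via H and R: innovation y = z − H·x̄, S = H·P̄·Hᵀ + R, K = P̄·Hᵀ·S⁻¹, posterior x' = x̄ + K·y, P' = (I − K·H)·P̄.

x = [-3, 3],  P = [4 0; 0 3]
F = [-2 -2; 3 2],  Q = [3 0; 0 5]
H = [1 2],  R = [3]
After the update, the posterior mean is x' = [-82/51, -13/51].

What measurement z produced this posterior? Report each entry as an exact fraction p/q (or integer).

x̄ = F·x = [0, -3]
P̄ = F·P·Fᵀ + Q = [31 -36; -36 53]
S = H·P̄·Hᵀ + R = [102]
K = P̄·Hᵀ·S⁻¹ = [-41/102; 35/51]
x' − x̄ = [-82/51, 140/51] = K·y
y = (KᵀK)⁻¹·Kᵀ·(x' − x̄) = [4]
z = y + H·x̄ = [4] + [-6] = [-2]

z = [-2]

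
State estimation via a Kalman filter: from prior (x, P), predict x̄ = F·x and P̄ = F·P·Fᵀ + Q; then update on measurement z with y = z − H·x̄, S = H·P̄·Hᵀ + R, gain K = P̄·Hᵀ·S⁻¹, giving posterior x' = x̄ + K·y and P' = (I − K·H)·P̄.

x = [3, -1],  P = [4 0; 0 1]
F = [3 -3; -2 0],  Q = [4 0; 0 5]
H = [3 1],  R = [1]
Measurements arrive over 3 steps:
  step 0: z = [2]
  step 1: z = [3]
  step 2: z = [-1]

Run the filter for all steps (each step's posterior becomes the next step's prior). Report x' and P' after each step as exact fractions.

step 0: x' = [384/319, -486/319], P' = [502/319 -1383/319; -1383/319 4098/319]
step 1: x' = [98685/68024, -729759/544192], P' = [6715/8503 -137235/68024; -137235/68024 3263313/544192]
step 2: x' = [108766767/446575537, -760237455/446575537], P' = [350972590/446575537 -896554815/446575537; -896554815/446575537 2666606925/446575537]

step 0: x̄ = F·x = [12, -6]
step 0: P̄ = F·P·Fᵀ + Q = [49 -24; -24 21]
step 0: y = z − H·x̄ = [-28]
step 0: S = H·P̄·Hᵀ + R = [319]
step 0: K = P̄·Hᵀ·S⁻¹ = [123/319; -51/319]
step 0: x' = x̄ + K·y = [384/319, -486/319]
step 0: P' = (I − K·H)·P̄ = [502/319 -1383/319; -1383/319 4098/319]
step 1: x̄ = F·x = [90/11, -768/319]
step 1: P̄ = F·P·Fᵀ + Q = [2330/11 -390/11; -390/11 3603/319]
step 1: y = z − H·x̄ = [-555/29]
step 1: S = H·P̄·Hᵀ + R = [49472/29]
step 1: K = P̄·Hᵀ·S⁻¹ = [2175/6184; -2757/49472]
step 1: x' = x̄ + K·y = [98685/68024, -729759/544192]
step 1: P' = (I − K·H)·P̄ = [6715/8503 -137235/68024; -137235/68024 3263313/544192]
step 2: x̄ = F·x = [4557717/544192, -98685/34012]
step 2: P̄ = F·P·Fᵀ + Q = [55176265/544192 -572865/34012; -572865/34012 69375/8503]
step 2: y = z − H·x̄ = [-12638383/544192]
step 2: S = H·P̄·Hᵀ + R = [446575537/544192]
step 2: K = P̄·Hᵀ·S⁻¹ = [156362955/446575537; -23057520/446575537]
step 2: x' = x̄ + K·y = [108766767/446575537, -760237455/446575537]
step 2: P' = (I − K·H)·P̄ = [350972590/446575537 -896554815/446575537; -896554815/446575537 2666606925/446575537]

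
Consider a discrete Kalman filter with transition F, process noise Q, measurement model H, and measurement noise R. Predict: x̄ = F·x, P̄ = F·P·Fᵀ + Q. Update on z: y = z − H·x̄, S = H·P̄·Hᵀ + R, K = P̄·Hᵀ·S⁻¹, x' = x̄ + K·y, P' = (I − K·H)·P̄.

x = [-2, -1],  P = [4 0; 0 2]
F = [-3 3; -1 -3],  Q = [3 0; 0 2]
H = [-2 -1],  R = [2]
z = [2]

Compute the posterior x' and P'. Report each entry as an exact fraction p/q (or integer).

x' = [-357/115, 497/115]
P' = [723/115 -1338/115; -1338/115 2688/115]

x̄ = F·x = [3, 5]
P̄ = F·P·Fᵀ + Q = [57 -6; -6 24]
y = z − H·x̄ = [13]
S = H·P̄·Hᵀ + R = [230]
K = P̄·Hᵀ·S⁻¹ = [-54/115; -6/115]
x' = x̄ + K·y = [-357/115, 497/115]
P' = (I − K·H)·P̄ = [723/115 -1338/115; -1338/115 2688/115]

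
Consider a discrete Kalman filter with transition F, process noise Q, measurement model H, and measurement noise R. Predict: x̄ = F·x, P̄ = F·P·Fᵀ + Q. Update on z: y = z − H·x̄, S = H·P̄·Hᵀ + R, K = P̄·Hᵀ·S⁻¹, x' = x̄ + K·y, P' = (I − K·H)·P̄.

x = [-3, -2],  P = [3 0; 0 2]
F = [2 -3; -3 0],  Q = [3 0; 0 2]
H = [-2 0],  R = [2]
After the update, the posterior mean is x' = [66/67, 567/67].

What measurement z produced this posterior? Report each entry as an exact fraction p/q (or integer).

z = [-2]

x̄ = F·x = [0, 9]
P̄ = F·P·Fᵀ + Q = [33 -18; -18 29]
S = H·P̄·Hᵀ + R = [134]
K = P̄·Hᵀ·S⁻¹ = [-33/67; 18/67]
x' − x̄ = [66/67, -36/67] = K·y
y = (KᵀK)⁻¹·Kᵀ·(x' − x̄) = [-2]
z = y + H·x̄ = [-2] + [0] = [-2]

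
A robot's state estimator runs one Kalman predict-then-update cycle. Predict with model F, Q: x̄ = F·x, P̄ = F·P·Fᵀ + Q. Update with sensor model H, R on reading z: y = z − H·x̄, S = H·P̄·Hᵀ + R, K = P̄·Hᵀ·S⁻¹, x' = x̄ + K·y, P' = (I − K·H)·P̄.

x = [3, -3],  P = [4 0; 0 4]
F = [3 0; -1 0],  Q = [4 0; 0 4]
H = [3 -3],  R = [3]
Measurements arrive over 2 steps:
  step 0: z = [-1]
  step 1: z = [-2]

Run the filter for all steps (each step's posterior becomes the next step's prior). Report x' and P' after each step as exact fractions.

step 0: x' = [29/217, 89/217], P' = [568/217 516/217; 516/217 536/217]
step 1: x' = [-14585/32689, 6947/32689], P' = [84556/32689 76872/32689; 76872/32689 80012/32689]

step 0: x̄ = F·x = [9, -3]
step 0: P̄ = F·P·Fᵀ + Q = [40 -12; -12 8]
step 0: y = z − H·x̄ = [-37]
step 0: S = H·P̄·Hᵀ + R = [651]
step 0: K = P̄·Hᵀ·S⁻¹ = [52/217; -20/217]
step 0: x' = x̄ + K·y = [29/217, 89/217]
step 0: P' = (I − K·H)·P̄ = [568/217 516/217; 516/217 536/217]
step 1: x̄ = F·x = [87/217, -29/217]
step 1: P̄ = F·P·Fᵀ + Q = [5980/217 -1704/217; -1704/217 1436/217]
step 1: y = z − H·x̄ = [-782/217]
step 1: S = H·P̄·Hᵀ + R = [98067/217]
step 1: K = P̄·Hᵀ·S⁻¹ = [7684/32689; -3140/32689]
step 1: x' = x̄ + K·y = [-14585/32689, 6947/32689]
step 1: P' = (I − K·H)·P̄ = [84556/32689 76872/32689; 76872/32689 80012/32689]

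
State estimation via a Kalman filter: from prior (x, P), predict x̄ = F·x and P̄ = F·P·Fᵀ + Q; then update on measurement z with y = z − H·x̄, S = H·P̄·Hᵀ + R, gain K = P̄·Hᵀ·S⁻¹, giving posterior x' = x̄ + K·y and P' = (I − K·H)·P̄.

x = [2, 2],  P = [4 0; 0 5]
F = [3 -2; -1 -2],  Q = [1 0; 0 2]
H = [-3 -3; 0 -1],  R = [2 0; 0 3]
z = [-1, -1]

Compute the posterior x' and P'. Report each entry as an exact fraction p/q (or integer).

x̄ = F·x = [2, -6]
P̄ = F·P·Fᵀ + Q = [57 8; 8 26]
y = z − H·x̄ = [-13, -7]
S = H·P̄·Hᵀ + R = [893 102; 102 29]
K = P̄·Hᵀ·S⁻¹ = [-4839/15493 12746/15493; -306/15493 -12814/15493]
x' = x̄ + K·y = [4671/15493, 718/15493]
P' = (I − K·H)·P̄ = [41464/15493 -38238/15493; -38238/15493 38442/15493]

x' = [4671/15493, 718/15493]
P' = [41464/15493 -38238/15493; -38238/15493 38442/15493]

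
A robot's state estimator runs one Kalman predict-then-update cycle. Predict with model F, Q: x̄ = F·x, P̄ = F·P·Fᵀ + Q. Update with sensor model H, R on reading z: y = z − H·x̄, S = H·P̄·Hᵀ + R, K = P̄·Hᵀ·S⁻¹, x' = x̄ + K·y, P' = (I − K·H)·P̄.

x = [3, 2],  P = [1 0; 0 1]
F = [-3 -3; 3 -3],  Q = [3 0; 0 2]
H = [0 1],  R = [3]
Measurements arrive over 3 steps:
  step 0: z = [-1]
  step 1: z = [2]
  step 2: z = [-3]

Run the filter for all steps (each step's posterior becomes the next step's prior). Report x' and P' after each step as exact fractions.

step 0: x̄ = F·x = [-15, 3]
step 0: P̄ = F·P·Fᵀ + Q = [21 0; 0 20]
step 0: y = z − H·x̄ = [-4]
step 0: S = H·P̄·Hᵀ + R = [23]
step 0: K = P̄·Hᵀ·S⁻¹ = [0; 20/23]
step 0: x' = x̄ + K·y = [-15, -11/23]
step 0: P' = (I − K·H)·P̄ = [21 0; 0 60/23]
step 1: x̄ = F·x = [1068/23, -1002/23]
step 1: P̄ = F·P·Fᵀ + Q = [4956/23 -3807/23; -3807/23 4933/23]
step 1: y = z − H·x̄ = [1048/23]
step 1: S = H·P̄·Hᵀ + R = [5002/23]
step 1: K = P̄·Hᵀ·S⁻¹ = [-3807/5002; 4933/5002]
step 1: x' = x̄ + K·y = [29400/2501, 3430/2501]
step 1: P' = (I − K·H)·P̄ = [447681/5002 -11421/5002; -11421/5002 14799/5002]
step 2: x̄ = F·x = [-98490/2501, 77910/2501]
step 2: P̄ = F·P·Fᵀ + Q = [1985874/2501 -1947969/2501; -1947969/2501 2188951/2501]
step 2: y = z − H·x̄ = [-85413/2501]
step 2: S = H·P̄·Hᵀ + R = [2196454/2501]
step 2: K = P̄·Hᵀ·S⁻¹ = [-1947969/2196454; 2188951/2196454]
step 2: x' = x̄ + K·y = [-19970763/2196454, -6333123/2196454]
step 2: P' = (I − K·H)·P̄ = [226828335/2196454 -5843907/2196454; -5843907/2196454 6566853/2196454]

step 0: x' = [-15, -11/23], P' = [21 0; 0 60/23]
step 1: x' = [29400/2501, 3430/2501], P' = [447681/5002 -11421/5002; -11421/5002 14799/5002]
step 2: x' = [-19970763/2196454, -6333123/2196454], P' = [226828335/2196454 -5843907/2196454; -5843907/2196454 6566853/2196454]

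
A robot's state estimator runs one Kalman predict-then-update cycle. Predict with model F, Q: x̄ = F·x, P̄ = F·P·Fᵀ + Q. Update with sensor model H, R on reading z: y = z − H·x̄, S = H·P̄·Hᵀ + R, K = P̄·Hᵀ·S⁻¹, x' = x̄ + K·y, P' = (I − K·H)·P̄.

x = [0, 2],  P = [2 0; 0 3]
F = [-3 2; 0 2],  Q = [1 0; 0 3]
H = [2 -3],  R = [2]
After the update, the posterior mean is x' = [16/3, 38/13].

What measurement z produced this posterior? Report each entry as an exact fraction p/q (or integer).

z = [2]

x̄ = F·x = [4, 4]
P̄ = F·P·Fᵀ + Q = [31 12; 12 15]
S = H·P̄·Hᵀ + R = [117]
K = P̄·Hᵀ·S⁻¹ = [2/9; -7/39]
x' − x̄ = [4/3, -14/13] = K·y
y = (KᵀK)⁻¹·Kᵀ·(x' − x̄) = [6]
z = y + H·x̄ = [6] + [-4] = [2]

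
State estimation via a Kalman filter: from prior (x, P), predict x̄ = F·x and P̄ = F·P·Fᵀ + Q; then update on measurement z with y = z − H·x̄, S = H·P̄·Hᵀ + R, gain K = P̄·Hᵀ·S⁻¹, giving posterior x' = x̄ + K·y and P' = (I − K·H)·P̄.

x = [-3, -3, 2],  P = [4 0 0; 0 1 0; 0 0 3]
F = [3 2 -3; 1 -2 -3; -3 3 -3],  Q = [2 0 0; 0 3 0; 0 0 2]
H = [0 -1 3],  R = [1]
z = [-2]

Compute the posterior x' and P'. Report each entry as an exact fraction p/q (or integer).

x̄ = F·x = [-21, -3, -6]
P̄ = F·P·Fᵀ + Q = [69 35 -3; 35 38 9; -3 9 74]
y = z − H·x̄ = [13]
S = H·P̄·Hᵀ + R = [651]
K = P̄·Hᵀ·S⁻¹ = [-44/651; -11/651; 71/217]
x' = x̄ + K·y = [-14243/651, -2096/651, -379/217]
P' = (I − K·H)·P̄ = [42983/651 22301/651 2473/217; 22301/651 24617/651 2734/217; 2473/217 2734/217 935/217]

x' = [-14243/651, -2096/651, -379/217]
P' = [42983/651 22301/651 2473/217; 22301/651 24617/651 2734/217; 2473/217 2734/217 935/217]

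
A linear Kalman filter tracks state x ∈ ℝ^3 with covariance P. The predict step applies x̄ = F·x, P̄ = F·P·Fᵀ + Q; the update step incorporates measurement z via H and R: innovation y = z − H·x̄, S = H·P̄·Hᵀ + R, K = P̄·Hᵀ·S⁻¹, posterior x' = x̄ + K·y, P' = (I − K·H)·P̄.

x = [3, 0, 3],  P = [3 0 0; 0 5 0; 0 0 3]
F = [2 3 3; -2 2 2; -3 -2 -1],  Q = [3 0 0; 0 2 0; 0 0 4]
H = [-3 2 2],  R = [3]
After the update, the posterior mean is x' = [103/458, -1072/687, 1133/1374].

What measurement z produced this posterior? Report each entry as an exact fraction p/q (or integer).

x̄ = F·x = [15, 0, -12]
P̄ = F·P·Fᵀ + Q = [87 36 -57; 36 46 -8; -57 -8 54]
S = H·P̄·Hᵀ + R = [1374]
K = P̄·Hᵀ·S⁻¹ = [-101/458; -16/687; 263/1374]
x' − x̄ = [-6767/458, -1072/687, 17621/1374] = K·y
y = (KᵀK)⁻¹·Kᵀ·(x' − x̄) = [67]
z = y + H·x̄ = [67] + [-69] = [-2]

z = [-2]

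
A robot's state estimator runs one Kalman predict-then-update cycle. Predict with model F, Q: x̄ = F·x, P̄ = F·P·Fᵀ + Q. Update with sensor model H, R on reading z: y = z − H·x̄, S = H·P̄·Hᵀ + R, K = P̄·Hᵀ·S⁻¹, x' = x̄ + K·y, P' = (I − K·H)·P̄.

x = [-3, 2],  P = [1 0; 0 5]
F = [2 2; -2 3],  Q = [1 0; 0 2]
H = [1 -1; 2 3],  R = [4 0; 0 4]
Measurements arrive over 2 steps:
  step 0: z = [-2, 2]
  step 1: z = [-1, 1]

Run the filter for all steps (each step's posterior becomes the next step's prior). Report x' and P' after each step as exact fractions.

step 0: x' = [-4940/2653, 5046/2653], P' = [3480/2653 -236/379; -236/379 1828/2653]
step 1: x' = [-5682288/26029063, 18002651/26029063], P' = [29780224/26029063 -14941716/26029063; -14941716/26029063 17699492/26029063]

step 0: x̄ = F·x = [-2, 12]
step 0: P̄ = F·P·Fᵀ + Q = [25 26; 26 51]
step 0: y = z − H·x̄ = [12, -30]
step 0: S = H·P̄·Hᵀ + R = [28 -77; -77 875]
step 0: K = P̄·Hᵀ·S⁻¹ = [1283/2653 501/2653; -870/2653 545/2653]
step 0: x' = x̄ + K·y = [-4940/2653, 5046/2653]
step 0: P' = (I − K·H)·P̄ = [3480/2653 -236/379; -236/379 1828/2653]
step 1: x̄ = F·x = [212/2653, 3574/379]
step 1: P̄ = F·P·Fᵀ + Q = [10669/2653 -6256/2653; -6256/2653 55502/2653]
step 1: y = z − H·x̄ = [22153/2653, -72825/2653]
step 1: S = H·P̄·Hᵀ + R = [89295/2653 -21632/379; -21632/379 477734/2653]
step 1: K = P̄·Hᵀ·S⁻¹ = [11180485/26029063 3683825/26029063; -8160302/26029063 5803761/26029063]
step 1: x' = x̄ + K·y = [-5682288/26029063, 18002651/26029063]
step 1: P' = (I − K·H)·P̄ = [29780224/26029063 -14941716/26029063; -14941716/26029063 17699492/26029063]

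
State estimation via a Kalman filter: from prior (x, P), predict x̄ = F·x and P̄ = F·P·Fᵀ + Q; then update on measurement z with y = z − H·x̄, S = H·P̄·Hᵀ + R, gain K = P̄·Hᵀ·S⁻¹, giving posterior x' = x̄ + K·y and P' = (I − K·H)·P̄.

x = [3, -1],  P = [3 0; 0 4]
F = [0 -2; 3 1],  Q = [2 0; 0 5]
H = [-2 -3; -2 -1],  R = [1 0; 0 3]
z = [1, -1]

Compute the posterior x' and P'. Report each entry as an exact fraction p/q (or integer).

x' = [9950/10323, -9736/10323]
P' = [16406/10323 -11704/10323; -11704/10323 9452/10323]

x̄ = F·x = [2, 8]
P̄ = F·P·Fᵀ + Q = [18 -8; -8 36]
y = z − H·x̄ = [29, 11]
S = H·P̄·Hᵀ + R = [301 116; 116 79]
K = P̄·Hᵀ·S⁻¹ = [2300/10323 -7036/10323; -4948/10323 4652/10323]
x' = x̄ + K·y = [9950/10323, -9736/10323]
P' = (I − K·H)·P̄ = [16406/10323 -11704/10323; -11704/10323 9452/10323]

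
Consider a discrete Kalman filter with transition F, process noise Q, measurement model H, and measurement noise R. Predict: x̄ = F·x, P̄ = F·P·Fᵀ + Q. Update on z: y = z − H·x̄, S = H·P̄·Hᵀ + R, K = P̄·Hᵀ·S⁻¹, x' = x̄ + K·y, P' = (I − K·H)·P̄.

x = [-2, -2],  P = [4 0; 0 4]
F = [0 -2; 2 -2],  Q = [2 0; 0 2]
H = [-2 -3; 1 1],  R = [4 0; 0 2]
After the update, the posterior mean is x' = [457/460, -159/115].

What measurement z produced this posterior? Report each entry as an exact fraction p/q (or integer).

z = [1, -2]

x̄ = F·x = [4, 0]
P̄ = F·P·Fᵀ + Q = [18 16; 16 34]
S = H·P̄·Hᵀ + R = [574 -218; -218 86]
K = P̄·Hᵀ·S⁻¹ = [47/460 301/460; -39/115 -32/115]
x' − x̄ = [-1383/460, -159/115] = K·y
y = (KᵀK)⁻¹·Kᵀ·(x' − x̄) = [9, -6]
z = y + H·x̄ = [9, -6] + [-8, 4] = [1, -2]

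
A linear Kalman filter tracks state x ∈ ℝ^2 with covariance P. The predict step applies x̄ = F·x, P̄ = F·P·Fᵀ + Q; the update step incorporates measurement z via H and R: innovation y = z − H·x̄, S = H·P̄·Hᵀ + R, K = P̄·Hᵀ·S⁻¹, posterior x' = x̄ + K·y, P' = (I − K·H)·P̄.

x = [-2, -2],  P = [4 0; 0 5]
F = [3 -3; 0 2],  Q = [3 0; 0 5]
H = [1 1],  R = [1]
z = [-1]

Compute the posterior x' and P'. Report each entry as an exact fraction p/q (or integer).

x̄ = F·x = [0, -4]
P̄ = F·P·Fᵀ + Q = [84 -30; -30 25]
y = z − H·x̄ = [3]
S = H·P̄·Hᵀ + R = [50]
K = P̄·Hᵀ·S⁻¹ = [27/25; -1/10]
x' = x̄ + K·y = [81/25, -43/10]
P' = (I − K·H)·P̄ = [642/25 -123/5; -123/5 49/2]

x' = [81/25, -43/10]
P' = [642/25 -123/5; -123/5 49/2]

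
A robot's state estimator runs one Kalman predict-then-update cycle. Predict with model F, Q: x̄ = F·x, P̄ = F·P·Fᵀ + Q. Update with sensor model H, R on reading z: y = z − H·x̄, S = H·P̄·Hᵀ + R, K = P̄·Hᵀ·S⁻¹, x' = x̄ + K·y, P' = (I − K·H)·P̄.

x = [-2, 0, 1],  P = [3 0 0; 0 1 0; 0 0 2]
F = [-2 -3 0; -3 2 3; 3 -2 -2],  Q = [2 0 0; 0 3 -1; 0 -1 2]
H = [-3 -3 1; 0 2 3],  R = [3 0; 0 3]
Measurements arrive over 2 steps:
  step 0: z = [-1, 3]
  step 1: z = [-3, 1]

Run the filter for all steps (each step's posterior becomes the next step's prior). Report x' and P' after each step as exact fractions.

step 0: x' = [-89/42067, 22659/42067, 22652/42067], P' = [507929/42067 -411336/42067 277107/42067; -411336/42067 343308/42067 -227880/42067; 277107/42067 -227880/42067 164010/42067]
step 1: x' = [-245438419/180952421, 362679337/180952421, -186341160/180952421], P' = [1401536101/361904842 -2244280707/723809684 1610436147/723809684; -2244280707/723809684 3938718117/1447619368 -2700994113/1447619368; 1610436147/723809684 -2700994113/1447619368 2299531809/1447619368]

step 0: x̄ = F·x = [4, 9, -8]
step 0: P̄ = F·P·Fᵀ + Q = [23 12 -12; 12 52 -44; -12 -44 41]
step 0: y = z − H·x̄ = [46, 9]
step 0: S = H·P̄·Hᵀ + R = [1271 155; 155 52]
step 0: K = P̄·Hᵀ·S⁻¹ = [-4224/42067 93/1357; -7932/42067 32/1357; 5443/42067 390/1357]
step 0: x' = x̄ + K·y = [-89/42067, 22659/42067, 22652/42067]
step 0: P' = (I − K·H)·P̄ = [507929/42067 -411336/42067 277107/42067; -411336/42067 343308/42067 -227880/42067; 277107/42067 -227880/42067 164010/42067]
step 1: x̄ = F·x = [-67799/42067, 113541/42067, -90889/42067]
step 1: P̄ = F·P·Fᵀ + Q = [269590/42067 -680676/42067 810102/42067; -680676/42067 4760430/42067 -5471347/42067; 810102/42067 -5471347/42067 6472475/42067]
step 1: y = z − H·x̄ = [101914/42067, 87652/42067]
step 1: S = H·P̄·Hᵀ + R = [67584158/42067 25947412/42067; 25947412/42067 11764032/42067]
step 1: K = P̄·Hᵀ·S⁻¹ = [-10989723/361904842 114249009/723809684; -175244037/723809684 -75182035/1447619368; 123316211/723809684 498869067/1447619368]
step 1: x' = x̄ + K·y = [-245438419/180952421, 362679337/180952421, -186341160/180952421]
step 1: P' = (I − K·H)·P̄ = [1401536101/361904842 -2244280707/723809684 1610436147/723809684; -2244280707/723809684 3938718117/1447619368 -2700994113/1447619368; 1610436147/723809684 -2700994113/1447619368 2299531809/1447619368]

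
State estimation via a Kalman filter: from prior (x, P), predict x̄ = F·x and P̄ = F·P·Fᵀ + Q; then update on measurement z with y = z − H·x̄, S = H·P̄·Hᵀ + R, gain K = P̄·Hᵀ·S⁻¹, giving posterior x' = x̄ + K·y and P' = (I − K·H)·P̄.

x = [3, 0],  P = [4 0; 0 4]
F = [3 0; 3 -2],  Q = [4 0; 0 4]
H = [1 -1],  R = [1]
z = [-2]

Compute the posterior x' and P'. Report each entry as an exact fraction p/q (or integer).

x̄ = F·x = [9, 9]
P̄ = F·P·Fᵀ + Q = [40 36; 36 56]
y = z − H·x̄ = [-2]
S = H·P̄·Hᵀ + R = [25]
K = P̄·Hᵀ·S⁻¹ = [4/25; -4/5]
x' = x̄ + K·y = [217/25, 53/5]
P' = (I − K·H)·P̄ = [984/25 196/5; 196/5 40]

x' = [217/25, 53/5]
P' = [984/25 196/5; 196/5 40]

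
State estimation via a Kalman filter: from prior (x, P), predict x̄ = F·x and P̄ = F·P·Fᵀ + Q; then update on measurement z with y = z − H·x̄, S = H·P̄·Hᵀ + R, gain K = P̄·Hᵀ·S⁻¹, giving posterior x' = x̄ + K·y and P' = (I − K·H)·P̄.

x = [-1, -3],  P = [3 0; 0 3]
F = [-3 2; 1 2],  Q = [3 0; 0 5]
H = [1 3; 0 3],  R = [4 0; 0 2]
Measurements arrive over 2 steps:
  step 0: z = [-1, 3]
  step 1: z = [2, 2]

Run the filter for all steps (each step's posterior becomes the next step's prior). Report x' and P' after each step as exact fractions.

step 0: x' = [-30330/8687, 7681/8687], P' = [45210/8687 -4962/8687; -4962/8687 1822/8687]
step 1: x' = [36346868/31076757, 16786322/31076757], P' = [167204462/31076757 -19001974/31076757; -19001974/31076757 6653354/31076757]

step 0: x̄ = F·x = [-3, -7]
step 0: P̄ = F·P·Fᵀ + Q = [42 3; 3 20]
step 0: y = z − H·x̄ = [23, 24]
step 0: S = H·P̄·Hᵀ + R = [244 189; 189 182]
step 0: K = P̄·Hᵀ·S⁻¹ = [1083/1241 -7443/8687; 18/1241 2733/8687]
step 0: x' = x̄ + K·y = [-30330/8687, 7681/8687]
step 0: P' = (I − K·H)·P̄ = [45210/8687 -4962/8687; -4962/8687 1822/8687]
step 1: x̄ = F·x = [6256/511, -14968/8687]
step 1: P̄ = F·P·Fᵀ + Q = [29399/511 -6382/511; -6382/511 76085/8687]
step 1: y = z − H·x̄ = [-44074/8687, 62278/8687]
step 1: S = H·P̄·Hᵀ + R = [568332/8687 359283/8687; 359283/8687 702139/8687]
step 1: K = P̄·Hᵀ·S⁻¹ = [27549635/31076757 -9500987/10358919; 239522/31076757 3326677/10358919]
step 1: x' = x̄ + K·y = [36346868/31076757, 16786322/31076757]
step 1: P' = (I − K·H)·P̄ = [167204462/31076757 -19001974/31076757; -19001974/31076757 6653354/31076757]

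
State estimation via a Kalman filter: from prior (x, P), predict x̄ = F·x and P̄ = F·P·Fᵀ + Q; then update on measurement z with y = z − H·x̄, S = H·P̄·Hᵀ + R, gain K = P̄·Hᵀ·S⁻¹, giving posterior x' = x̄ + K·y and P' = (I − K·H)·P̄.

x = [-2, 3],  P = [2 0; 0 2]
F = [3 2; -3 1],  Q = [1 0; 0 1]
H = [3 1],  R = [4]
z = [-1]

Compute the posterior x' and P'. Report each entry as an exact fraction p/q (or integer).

x' = [-335/92, 933/92]
P' = [479/184 -1169/184; -1169/184 3423/184]

x̄ = F·x = [0, 9]
P̄ = F·P·Fᵀ + Q = [27 -14; -14 21]
y = z − H·x̄ = [-10]
S = H·P̄·Hᵀ + R = [184]
K = P̄·Hᵀ·S⁻¹ = [67/184; -21/184]
x' = x̄ + K·y = [-335/92, 933/92]
P' = (I − K·H)·P̄ = [479/184 -1169/184; -1169/184 3423/184]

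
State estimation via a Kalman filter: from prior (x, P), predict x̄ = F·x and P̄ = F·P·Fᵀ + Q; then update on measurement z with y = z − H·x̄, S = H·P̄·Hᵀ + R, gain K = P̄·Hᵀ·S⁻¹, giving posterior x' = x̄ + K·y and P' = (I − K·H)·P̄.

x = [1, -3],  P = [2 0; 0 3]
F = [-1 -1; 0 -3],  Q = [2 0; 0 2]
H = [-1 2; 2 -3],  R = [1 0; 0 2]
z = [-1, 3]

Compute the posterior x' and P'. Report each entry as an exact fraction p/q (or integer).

x̄ = F·x = [2, 9]
P̄ = F·P·Fᵀ + Q = [7 9; 9 29]
y = z − H·x̄ = [-17, 26]
S = H·P̄·Hᵀ + R = [88 -125; -125 183]
K = P̄·Hᵀ·S⁻¹ = [388/479 231/479; 342/479 53/479]
x' = x̄ + K·y = [368/479, -125/479]
P' = (I − K·H)·P̄ = [2088/479 1238/479; 1238/479 790/479]

x' = [368/479, -125/479]
P' = [2088/479 1238/479; 1238/479 790/479]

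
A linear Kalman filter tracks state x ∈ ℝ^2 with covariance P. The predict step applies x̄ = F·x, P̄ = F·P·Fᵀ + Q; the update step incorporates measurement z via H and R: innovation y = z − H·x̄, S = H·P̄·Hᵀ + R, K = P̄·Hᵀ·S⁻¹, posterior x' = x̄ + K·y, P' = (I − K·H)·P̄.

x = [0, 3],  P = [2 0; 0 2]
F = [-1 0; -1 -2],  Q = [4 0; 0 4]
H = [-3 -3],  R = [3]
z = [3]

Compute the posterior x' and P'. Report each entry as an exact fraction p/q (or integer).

x̄ = F·x = [0, -6]
P̄ = F·P·Fᵀ + Q = [6 2; 2 14]
y = z − H·x̄ = [-15]
S = H·P̄·Hᵀ + R = [219]
K = P̄·Hᵀ·S⁻¹ = [-8/73; -16/73]
x' = x̄ + K·y = [120/73, -198/73]
P' = (I − K·H)·P̄ = [246/73 -238/73; -238/73 254/73]

x' = [120/73, -198/73]
P' = [246/73 -238/73; -238/73 254/73]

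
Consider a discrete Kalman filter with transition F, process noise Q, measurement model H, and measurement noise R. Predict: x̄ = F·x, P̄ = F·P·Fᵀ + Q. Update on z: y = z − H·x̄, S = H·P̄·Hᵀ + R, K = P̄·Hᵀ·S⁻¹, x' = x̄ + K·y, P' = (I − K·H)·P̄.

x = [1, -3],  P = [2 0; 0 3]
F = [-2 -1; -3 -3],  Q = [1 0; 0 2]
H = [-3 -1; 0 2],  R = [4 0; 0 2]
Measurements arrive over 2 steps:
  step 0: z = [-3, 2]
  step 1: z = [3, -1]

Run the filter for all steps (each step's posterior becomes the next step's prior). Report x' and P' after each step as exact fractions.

step 0: x̄ = F·x = [1, 6]
step 0: P̄ = F·P·Fᵀ + Q = [12 21; 21 47]
step 0: y = z − H·x̄ = [6, -10]
step 0: S = H·P̄·Hᵀ + R = [285 -220; -220 190]
step 0: K = P̄·Hᵀ·S⁻¹ = [-159/575 -57/575; -22/575 259/575]
step 0: x' = x̄ + K·y = [191/575, 728/575]
step 0: P' = (I − K·H)·P̄ = [231/575 -57/575; -57/575 259/575]
step 1: x̄ = F·x = [-222/115, -2757/575]
step 1: P̄ = F·P·Fᵀ + Q = [306/115 66/23; 66/23 4534/575]
step 1: y = z − H·x̄ = [-4362/575, 4939/575]
step 1: S = H·P̄·Hᵀ + R = [30504/575 -18968/575; -18968/575 19286/575]
step 1: K = P̄·Hᵀ·S⁻¹ = [-31386/124193 -9618/124193; -11855/248386 52564/124193]
step 1: x' = x̄ + K·y = [-84264/124193, -99010/124193]
step 1: P' = (I − K·H)·P̄ = [45054/124193 -9618/124193; -9618/124193 52564/124193]

step 0: x' = [191/575, 728/575], P' = [231/575 -57/575; -57/575 259/575]
step 1: x' = [-84264/124193, -99010/124193], P' = [45054/124193 -9618/124193; -9618/124193 52564/124193]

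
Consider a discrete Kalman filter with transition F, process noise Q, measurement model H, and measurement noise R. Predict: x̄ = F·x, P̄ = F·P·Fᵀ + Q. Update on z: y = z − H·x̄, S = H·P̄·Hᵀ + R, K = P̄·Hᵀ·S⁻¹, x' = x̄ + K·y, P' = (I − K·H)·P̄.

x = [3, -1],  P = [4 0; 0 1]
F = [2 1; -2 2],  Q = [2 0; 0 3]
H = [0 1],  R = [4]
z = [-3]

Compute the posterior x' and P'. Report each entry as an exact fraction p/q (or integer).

x̄ = F·x = [5, -8]
P̄ = F·P·Fᵀ + Q = [19 -14; -14 23]
y = z − H·x̄ = [5]
S = H·P̄·Hᵀ + R = [27]
K = P̄·Hᵀ·S⁻¹ = [-14/27; 23/27]
x' = x̄ + K·y = [65/27, -101/27]
P' = (I − K·H)·P̄ = [317/27 -56/27; -56/27 92/27]

x' = [65/27, -101/27]
P' = [317/27 -56/27; -56/27 92/27]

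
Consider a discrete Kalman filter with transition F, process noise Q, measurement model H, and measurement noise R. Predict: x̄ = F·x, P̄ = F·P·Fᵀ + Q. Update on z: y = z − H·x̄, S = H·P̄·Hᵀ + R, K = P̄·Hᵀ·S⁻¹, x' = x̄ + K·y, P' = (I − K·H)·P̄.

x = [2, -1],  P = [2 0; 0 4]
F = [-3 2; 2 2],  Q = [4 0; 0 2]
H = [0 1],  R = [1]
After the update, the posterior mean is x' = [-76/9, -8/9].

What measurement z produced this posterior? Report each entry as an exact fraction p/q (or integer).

x̄ = F·x = [-8, 2]
P̄ = F·P·Fᵀ + Q = [38 4; 4 26]
S = H·P̄·Hᵀ + R = [27]
K = P̄·Hᵀ·S⁻¹ = [4/27; 26/27]
x' − x̄ = [-4/9, -26/9] = K·y
y = (KᵀK)⁻¹·Kᵀ·(x' − x̄) = [-3]
z = y + H·x̄ = [-3] + [2] = [-1]

z = [-1]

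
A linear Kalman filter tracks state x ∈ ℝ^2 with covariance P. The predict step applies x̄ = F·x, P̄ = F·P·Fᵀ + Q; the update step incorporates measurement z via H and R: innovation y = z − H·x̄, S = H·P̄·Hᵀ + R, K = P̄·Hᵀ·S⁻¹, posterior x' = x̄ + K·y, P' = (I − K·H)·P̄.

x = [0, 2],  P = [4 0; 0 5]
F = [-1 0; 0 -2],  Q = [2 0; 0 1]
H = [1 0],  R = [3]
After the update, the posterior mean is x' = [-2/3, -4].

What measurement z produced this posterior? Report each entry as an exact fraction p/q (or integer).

z = [-1]

x̄ = F·x = [0, -4]
P̄ = F·P·Fᵀ + Q = [6 0; 0 21]
S = H·P̄·Hᵀ + R = [9]
K = P̄·Hᵀ·S⁻¹ = [2/3; 0]
x' − x̄ = [-2/3, 0] = K·y
y = (KᵀK)⁻¹·Kᵀ·(x' − x̄) = [-1]
z = y + H·x̄ = [-1] + [0] = [-1]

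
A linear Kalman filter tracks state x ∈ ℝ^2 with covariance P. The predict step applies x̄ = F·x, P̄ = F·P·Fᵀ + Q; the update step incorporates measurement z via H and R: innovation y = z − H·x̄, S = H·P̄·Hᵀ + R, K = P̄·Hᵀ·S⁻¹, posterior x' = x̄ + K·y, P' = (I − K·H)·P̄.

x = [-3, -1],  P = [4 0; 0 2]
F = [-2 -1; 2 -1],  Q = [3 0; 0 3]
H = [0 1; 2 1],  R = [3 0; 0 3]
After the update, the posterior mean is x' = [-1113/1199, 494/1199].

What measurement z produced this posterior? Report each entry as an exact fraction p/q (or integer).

z = [1, -2]

x̄ = F·x = [7, -5]
P̄ = F·P·Fᵀ + Q = [21 -14; -14 21]
S = H·P̄·Hᵀ + R = [24 -7; -7 52]
K = P̄·Hᵀ·S⁻¹ = [-532/1199 574/1199; 1043/1199 -21/1199]
x' − x̄ = [-9506/1199, 6489/1199] = K·y
y = (KᵀK)⁻¹·Kᵀ·(x' − x̄) = [6, -11]
z = y + H·x̄ = [6, -11] + [-5, 9] = [1, -2]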